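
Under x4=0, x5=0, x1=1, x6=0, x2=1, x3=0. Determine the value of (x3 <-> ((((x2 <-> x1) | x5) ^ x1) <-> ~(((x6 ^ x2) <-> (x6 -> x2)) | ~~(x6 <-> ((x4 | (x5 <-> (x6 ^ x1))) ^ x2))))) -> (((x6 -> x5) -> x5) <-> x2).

1

x2 <-> x1 = 1 <-> 1 = 1
(x2 <-> x1) | x5 = 1 | 0 = 1
((x2 <-> x1) | x5) ^ x1 = 1 ^ 1 = 0
x6 ^ x2 = 0 ^ 1 = 1
x6 -> x2 = 0 -> 1 = 1
(x6 ^ x2) <-> (x6 -> x2) = 1 <-> 1 = 1
x6 ^ x1 = 0 ^ 1 = 1
x5 <-> (x6 ^ x1) = 0 <-> 1 = 0
x4 | (x5 <-> (x6 ^ x1)) = 0 | 0 = 0
(x4 | (x5 <-> (x6 ^ x1))) ^ x2 = 0 ^ 1 = 1
x6 <-> ((x4 | (x5 <-> (x6 ^ x1))) ^ x2) = 0 <-> 1 = 0
~(x6 <-> ((x4 | (x5 <-> (x6 ^ x1))) ^ x2)) = ~0 = 1
~~(x6 <-> ((x4 | (x5 <-> (x6 ^ x1))) ^ x2)) = ~1 = 0
((x6 ^ x2) <-> (x6 -> x2)) | ~~(x6 <-> ((x4 | (x5 <-> (x6 ^ x1))) ^ x2)) = 1 | 0 = 1
~(((x6 ^ x2) <-> (x6 -> x2)) | ~~(x6 <-> ((x4 | (x5 <-> (x6 ^ x1))) ^ x2))) = ~1 = 0
(((x2 <-> x1) | x5) ^ x1) <-> ~(((x6 ^ x2) <-> (x6 -> x2)) | ~~(x6 <-> ((x4 | (x5 <-> (x6 ^ x1))) ^ x2))) = 0 <-> 0 = 1
x3 <-> ((((x2 <-> x1) | x5) ^ x1) <-> ~(((x6 ^ x2) <-> (x6 -> x2)) | ~~(x6 <-> ((x4 | (x5 <-> (x6 ^ x1))) ^ x2)))) = 0 <-> 1 = 0
x6 -> x5 = 0 -> 0 = 1
(x6 -> x5) -> x5 = 1 -> 0 = 0
((x6 -> x5) -> x5) <-> x2 = 0 <-> 1 = 0
(x3 <-> ((((x2 <-> x1) | x5) ^ x1) <-> ~(((x6 ^ x2) <-> (x6 -> x2)) | ~~(x6 <-> ((x4 | (x5 <-> (x6 ^ x1))) ^ x2))))) -> (((x6 -> x5) -> x5) <-> x2) = 0 -> 0 = 1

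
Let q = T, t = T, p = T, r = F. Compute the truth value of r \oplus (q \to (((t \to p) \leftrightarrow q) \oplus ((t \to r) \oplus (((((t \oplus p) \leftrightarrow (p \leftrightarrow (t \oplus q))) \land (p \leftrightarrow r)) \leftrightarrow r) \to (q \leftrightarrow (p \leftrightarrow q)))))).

t \to p = T \to T = T
(t \to p) \leftrightarrow q = T \leftrightarrow T = T
t \to r = T \to F = F
t \oplus p = T \oplus T = F
t \oplus q = T \oplus T = F
p \leftrightarrow (t \oplus q) = T \leftrightarrow F = F
(t \oplus p) \leftrightarrow (p \leftrightarrow (t \oplus q)) = F \leftrightarrow F = T
p \leftrightarrow r = T \leftrightarrow F = F
((t \oplus p) \leftrightarrow (p \leftrightarrow (t \oplus q))) \land (p \leftrightarrow r) = T \land F = F
(((t \oplus p) \leftrightarrow (p \leftrightarrow (t \oplus q))) \land (p \leftrightarrow r)) \leftrightarrow r = F \leftrightarrow F = T
p \leftrightarrow q = T \leftrightarrow T = T
q \leftrightarrow (p \leftrightarrow q) = T \leftrightarrow T = T
((((t \oplus p) \leftrightarrow (p \leftrightarrow (t \oplus q))) \land (p \leftrightarrow r)) \leftrightarrow r) \to (q \leftrightarrow (p \leftrightarrow q)) = T \to T = T
(t \to r) \oplus (((((t \oplus p) \leftrightarrow (p \leftrightarrow (t \oplus q))) \land (p \leftrightarrow r)) \leftrightarrow r) \to (q \leftrightarrow (p \leftrightarrow q))) = F \oplus T = T
((t \to p) \leftrightarrow q) \oplus ((t \to r) \oplus (((((t \oplus p) \leftrightarrow (p \leftrightarrow (t \oplus q))) \land (p \leftrightarrow r)) \leftrightarrow r) \to (q \leftrightarrow (p \leftrightarrow q)))) = T \oplus T = F
q \to (((t \to p) \leftrightarrow q) \oplus ((t \to r) \oplus (((((t \oplus p) \leftrightarrow (p \leftrightarrow (t \oplus q))) \land (p \leftrightarrow r)) \leftrightarrow r) \to (q \leftrightarrow (p \leftrightarrow q))))) = T \to F = F
r \oplus (q \to (((t \to p) \leftrightarrow q) \oplus ((t \to r) \oplus (((((t \oplus p) \leftrightarrow (p \leftrightarrow (t \oplus q))) \land (p \leftrightarrow r)) \leftrightarrow r) \to (q \leftrightarrow (p \leftrightarrow q)))))) = F \oplus F = F

F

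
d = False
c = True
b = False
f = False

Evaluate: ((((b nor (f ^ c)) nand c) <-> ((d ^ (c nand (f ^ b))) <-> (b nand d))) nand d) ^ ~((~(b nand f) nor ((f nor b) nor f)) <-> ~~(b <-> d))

Substituting d=False, c=True, b=False, f=False:
f ^ c = False ^ True = True
b nor (f ^ c) = False nor True = False
(b nor (f ^ c)) nand c = False nand True = True
f ^ b = False ^ False = False
c nand (f ^ b) = True nand False = True
d ^ (c nand (f ^ b)) = False ^ True = True
b nand d = False nand False = True
(d ^ (c nand (f ^ b))) <-> (b nand d) = True <-> True = True
((b nor (f ^ c)) nand c) <-> ((d ^ (c nand (f ^ b))) <-> (b nand d)) = True <-> True = True
(((b nor (f ^ c)) nand c) <-> ((d ^ (c nand (f ^ b))) <-> (b nand d))) nand d = True nand False = True
b nand f = False nand False = True
~(b nand f) = ~True = False
f nor b = False nor False = True
(f nor b) nor f = True nor False = False
~(b nand f) nor ((f nor b) nor f) = False nor False = True
b <-> d = False <-> False = True
~(b <-> d) = ~True = False
~~(b <-> d) = ~False = True
(~(b nand f) nor ((f nor b) nor f)) <-> ~~(b <-> d) = True <-> True = True
~((~(b nand f) nor ((f nor b) nor f)) <-> ~~(b <-> d)) = ~True = False
((((b nor (f ^ c)) nand c) <-> ((d ^ (c nand (f ^ b))) <-> (b nand d))) nand d) ^ ~((~(b nand f) nor ((f nor b) nor f)) <-> ~~(b <-> d)) = True ^ False = True

True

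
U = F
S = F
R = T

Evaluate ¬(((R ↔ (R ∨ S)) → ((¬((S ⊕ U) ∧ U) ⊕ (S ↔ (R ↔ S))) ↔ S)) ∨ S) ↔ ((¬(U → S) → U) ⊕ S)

F

R ∨ S = T ∨ F = T
R ↔ (R ∨ S) = T ↔ T = T
S ⊕ U = F ⊕ F = F
(S ⊕ U) ∧ U = F ∧ F = F
¬((S ⊕ U) ∧ U) = ¬F = T
R ↔ S = T ↔ F = F
S ↔ (R ↔ S) = F ↔ F = T
¬((S ⊕ U) ∧ U) ⊕ (S ↔ (R ↔ S)) = T ⊕ T = F
(¬((S ⊕ U) ∧ U) ⊕ (S ↔ (R ↔ S))) ↔ S = F ↔ F = T
(R ↔ (R ∨ S)) → ((¬((S ⊕ U) ∧ U) ⊕ (S ↔ (R ↔ S))) ↔ S) = T → T = T
((R ↔ (R ∨ S)) → ((¬((S ⊕ U) ∧ U) ⊕ (S ↔ (R ↔ S))) ↔ S)) ∨ S = T ∨ F = T
¬(((R ↔ (R ∨ S)) → ((¬((S ⊕ U) ∧ U) ⊕ (S ↔ (R ↔ S))) ↔ S)) ∨ S) = ¬T = F
U → S = F → F = T
¬(U → S) = ¬T = F
¬(U → S) → U = F → F = T
(¬(U → S) → U) ⊕ S = T ⊕ F = T
¬(((R ↔ (R ∨ S)) → ((¬((S ⊕ U) ∧ U) ⊕ (S ↔ (R ↔ S))) ↔ S)) ∨ S) ↔ ((¬(U → S) → U) ⊕ S) = F ↔ T = F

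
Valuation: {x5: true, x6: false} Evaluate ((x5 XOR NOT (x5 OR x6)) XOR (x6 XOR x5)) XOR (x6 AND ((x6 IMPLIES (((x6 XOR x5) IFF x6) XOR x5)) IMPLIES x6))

x5 OR x6 = true OR false = true
NOT (x5 OR x6) = NOT true = false
x5 XOR NOT (x5 OR x6) = true XOR false = true
x6 XOR x5 = false XOR true = true
(x5 XOR NOT (x5 OR x6)) XOR (x6 XOR x5) = true XOR true = false
x6 XOR x5 = false XOR true = true
(x6 XOR x5) IFF x6 = true IFF false = false
((x6 XOR x5) IFF x6) XOR x5 = false XOR true = true
x6 IMPLIES (((x6 XOR x5) IFF x6) XOR x5) = false IMPLIES true = true
(x6 IMPLIES (((x6 XOR x5) IFF x6) XOR x5)) IMPLIES x6 = true IMPLIES false = false
x6 AND ((x6 IMPLIES (((x6 XOR x5) IFF x6) XOR x5)) IMPLIES x6) = false AND false = false
((x5 XOR NOT (x5 OR x6)) XOR (x6 XOR x5)) XOR (x6 AND ((x6 IMPLIES (((x6 XOR x5) IFF x6) XOR x5)) IMPLIES x6)) = false XOR false = false

false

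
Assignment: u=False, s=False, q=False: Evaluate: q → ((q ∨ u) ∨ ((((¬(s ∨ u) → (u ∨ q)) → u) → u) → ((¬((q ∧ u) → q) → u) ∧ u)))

q ∨ u = False ∨ False = False
s ∨ u = False ∨ False = False
¬(s ∨ u) = ¬False = True
u ∨ q = False ∨ False = False
¬(s ∨ u) → (u ∨ q) = True → False = False
(¬(s ∨ u) → (u ∨ q)) → u = False → False = True
((¬(s ∨ u) → (u ∨ q)) → u) → u = True → False = False
q ∧ u = False ∧ False = False
(q ∧ u) → q = False → False = True
¬((q ∧ u) → q) = ¬True = False
¬((q ∧ u) → q) → u = False → False = True
(¬((q ∧ u) → q) → u) ∧ u = True ∧ False = False
(((¬(s ∨ u) → (u ∨ q)) → u) → u) → ((¬((q ∧ u) → q) → u) ∧ u) = False → False = True
(q ∨ u) ∨ ((((¬(s ∨ u) → (u ∨ q)) → u) → u) → ((¬((q ∧ u) → q) → u) ∧ u)) = False ∨ True = True
q → ((q ∨ u) ∨ ((((¬(s ∨ u) → (u ∨ q)) → u) → u) → ((¬((q ∧ u) → q) → u) ∧ u))) = False → True = True

True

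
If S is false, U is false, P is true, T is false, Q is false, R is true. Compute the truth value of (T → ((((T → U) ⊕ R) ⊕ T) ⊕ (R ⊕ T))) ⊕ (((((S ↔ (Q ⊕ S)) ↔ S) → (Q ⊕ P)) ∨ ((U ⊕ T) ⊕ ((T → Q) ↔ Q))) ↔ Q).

T → U = False → False = True
(T → U) ⊕ R = True ⊕ True = False
((T → U) ⊕ R) ⊕ T = False ⊕ False = False
R ⊕ T = True ⊕ False = True
(((T → U) ⊕ R) ⊕ T) ⊕ (R ⊕ T) = False ⊕ True = True
T → ((((T → U) ⊕ R) ⊕ T) ⊕ (R ⊕ T)) = False → True = True
Q ⊕ S = False ⊕ False = False
S ↔ (Q ⊕ S) = False ↔ False = True
(S ↔ (Q ⊕ S)) ↔ S = True ↔ False = False
Q ⊕ P = False ⊕ True = True
((S ↔ (Q ⊕ S)) ↔ S) → (Q ⊕ P) = False → True = True
U ⊕ T = False ⊕ False = False
T → Q = False → False = True
(T → Q) ↔ Q = True ↔ False = False
(U ⊕ T) ⊕ ((T → Q) ↔ Q) = False ⊕ False = False
(((S ↔ (Q ⊕ S)) ↔ S) → (Q ⊕ P)) ∨ ((U ⊕ T) ⊕ ((T → Q) ↔ Q)) = True ∨ False = True
((((S ↔ (Q ⊕ S)) ↔ S) → (Q ⊕ P)) ∨ ((U ⊕ T) ⊕ ((T → Q) ↔ Q))) ↔ Q = True ↔ False = False
(T → ((((T → U) ⊕ R) ⊕ T) ⊕ (R ⊕ T))) ⊕ (((((S ↔ (Q ⊕ S)) ↔ S) → (Q ⊕ P)) ∨ ((U ⊕ T) ⊕ ((T → Q) ↔ Q))) ↔ Q) = True ⊕ False = True

True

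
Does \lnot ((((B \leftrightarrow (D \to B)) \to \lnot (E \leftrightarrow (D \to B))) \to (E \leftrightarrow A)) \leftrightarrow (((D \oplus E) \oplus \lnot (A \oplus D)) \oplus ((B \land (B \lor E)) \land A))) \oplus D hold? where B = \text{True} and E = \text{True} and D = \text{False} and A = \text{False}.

\text{True}

D \to B = \text{False} \to \text{True} = \text{True}
B \leftrightarrow (D \to B) = \text{True} \leftrightarrow \text{True} = \text{True}
D \to B = \text{False} \to \text{True} = \text{True}
E \leftrightarrow (D \to B) = \text{True} \leftrightarrow \text{True} = \text{True}
\lnot (E \leftrightarrow (D \to B)) = \lnot \text{True} = \text{False}
(B \leftrightarrow (D \to B)) \to \lnot (E \leftrightarrow (D \to B)) = \text{True} \to \text{False} = \text{False}
E \leftrightarrow A = \text{True} \leftrightarrow \text{False} = \text{False}
((B \leftrightarrow (D \to B)) \to \lnot (E \leftrightarrow (D \to B))) \to (E \leftrightarrow A) = \text{False} \to \text{False} = \text{True}
D \oplus E = \text{False} \oplus \text{True} = \text{True}
A \oplus D = \text{False} \oplus \text{False} = \text{False}
\lnot (A \oplus D) = \lnot \text{False} = \text{True}
(D \oplus E) \oplus \lnot (A \oplus D) = \text{True} \oplus \text{True} = \text{False}
B \lor E = \text{True} \lor \text{True} = \text{True}
B \land (B \lor E) = \text{True} \land \text{True} = \text{True}
(B \land (B \lor E)) \land A = \text{True} \land \text{False} = \text{False}
((D \oplus E) \oplus \lnot (A \oplus D)) \oplus ((B \land (B \lor E)) \land A) = \text{False} \oplus \text{False} = \text{False}
(((B \leftrightarrow (D \to B)) \to \lnot (E \leftrightarrow (D \to B))) \to (E \leftrightarrow A)) \leftrightarrow (((D \oplus E) \oplus \lnot (A \oplus D)) \oplus ((B \land (B \lor E)) \land A)) = \text{True} \leftrightarrow \text{False} = \text{False}
\lnot ((((B \leftrightarrow (D \to B)) \to \lnot (E \leftrightarrow (D \to B))) \to (E \leftrightarrow A)) \leftrightarrow (((D \oplus E) \oplus \lnot (A \oplus D)) \oplus ((B \land (B \lor E)) \land A))) = \lnot \text{False} = \text{True}
\lnot ((((B \leftrightarrow (D \to B)) \to \lnot (E \leftrightarrow (D \to B))) \to (E \leftrightarrow A)) \leftrightarrow (((D \oplus E) \oplus \lnot (A \oplus D)) \oplus ((B \land (B \lor E)) \land A))) \oplus D = \text{True} \oplus \text{False} = \text{True}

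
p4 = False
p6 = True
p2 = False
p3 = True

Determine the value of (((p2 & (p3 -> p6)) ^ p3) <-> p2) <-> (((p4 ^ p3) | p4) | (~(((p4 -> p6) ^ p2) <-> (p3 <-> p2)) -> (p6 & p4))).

p3 -> p6 = True -> True = True
p2 & (p3 -> p6) = False & True = False
(p2 & (p3 -> p6)) ^ p3 = False ^ True = True
((p2 & (p3 -> p6)) ^ p3) <-> p2 = True <-> False = False
p4 ^ p3 = False ^ True = True
(p4 ^ p3) | p4 = True | False = True
p4 -> p6 = False -> True = True
(p4 -> p6) ^ p2 = True ^ False = True
p3 <-> p2 = True <-> False = False
((p4 -> p6) ^ p2) <-> (p3 <-> p2) = True <-> False = False
~(((p4 -> p6) ^ p2) <-> (p3 <-> p2)) = ~False = True
p6 & p4 = True & False = False
~(((p4 -> p6) ^ p2) <-> (p3 <-> p2)) -> (p6 & p4) = True -> False = False
((p4 ^ p3) | p4) | (~(((p4 -> p6) ^ p2) <-> (p3 <-> p2)) -> (p6 & p4)) = True | False = True
(((p2 & (p3 -> p6)) ^ p3) <-> p2) <-> (((p4 ^ p3) | p4) | (~(((p4 -> p6) ^ p2) <-> (p3 <-> p2)) -> (p6 & p4))) = False <-> True = False

False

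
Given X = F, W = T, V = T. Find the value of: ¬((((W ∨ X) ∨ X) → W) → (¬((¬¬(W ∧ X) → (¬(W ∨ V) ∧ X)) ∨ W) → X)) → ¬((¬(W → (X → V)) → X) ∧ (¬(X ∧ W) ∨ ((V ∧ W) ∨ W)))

W ∨ X = T ∨ F = T
(W ∨ X) ∨ X = T ∨ F = T
((W ∨ X) ∨ X) → W = T → T = T
W ∧ X = T ∧ F = F
¬(W ∧ X) = ¬F = T
¬¬(W ∧ X) = ¬T = F
W ∨ V = T ∨ T = T
¬(W ∨ V) = ¬T = F
¬(W ∨ V) ∧ X = F ∧ F = F
¬¬(W ∧ X) → (¬(W ∨ V) ∧ X) = F → F = T
(¬¬(W ∧ X) → (¬(W ∨ V) ∧ X)) ∨ W = T ∨ T = T
¬((¬¬(W ∧ X) → (¬(W ∨ V) ∧ X)) ∨ W) = ¬T = F
¬((¬¬(W ∧ X) → (¬(W ∨ V) ∧ X)) ∨ W) → X = F → F = T
(((W ∨ X) ∨ X) → W) → (¬((¬¬(W ∧ X) → (¬(W ∨ V) ∧ X)) ∨ W) → X) = T → T = T
¬((((W ∨ X) ∨ X) → W) → (¬((¬¬(W ∧ X) → (¬(W ∨ V) ∧ X)) ∨ W) → X)) = ¬T = F
X → V = F → T = T
W → (X → V) = T → T = T
¬(W → (X → V)) = ¬T = F
¬(W → (X → V)) → X = F → F = T
X ∧ W = F ∧ T = F
¬(X ∧ W) = ¬F = T
V ∧ W = T ∧ T = T
(V ∧ W) ∨ W = T ∨ T = T
¬(X ∧ W) ∨ ((V ∧ W) ∨ W) = T ∨ T = T
(¬(W → (X → V)) → X) ∧ (¬(X ∧ W) ∨ ((V ∧ W) ∨ W)) = T ∧ T = T
¬((¬(W → (X → V)) → X) ∧ (¬(X ∧ W) ∨ ((V ∧ W) ∨ W))) = ¬T = F
¬((((W ∨ X) ∨ X) → W) → (¬((¬¬(W ∧ X) → (¬(W ∨ V) ∧ X)) ∨ W) → X)) → ¬((¬(W → (X → V)) → X) ∧ (¬(X ∧ W) ∨ ((V ∧ W) ∨ W))) = F → F = T

T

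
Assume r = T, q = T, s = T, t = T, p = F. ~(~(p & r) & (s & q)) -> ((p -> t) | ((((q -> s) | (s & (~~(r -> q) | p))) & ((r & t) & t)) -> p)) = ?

p & r = F & T = F
~(p & r) = ~F = T
s & q = T & T = T
~(p & r) & (s & q) = T & T = T
~(~(p & r) & (s & q)) = ~T = F
p -> t = F -> T = T
q -> s = T -> T = T
r -> q = T -> T = T
~(r -> q) = ~T = F
~~(r -> q) = ~F = T
~~(r -> q) | p = T | F = T
s & (~~(r -> q) | p) = T & T = T
(q -> s) | (s & (~~(r -> q) | p)) = T | T = T
r & t = T & T = T
(r & t) & t = T & T = T
((q -> s) | (s & (~~(r -> q) | p))) & ((r & t) & t) = T & T = T
(((q -> s) | (s & (~~(r -> q) | p))) & ((r & t) & t)) -> p = T -> F = F
(p -> t) | ((((q -> s) | (s & (~~(r -> q) | p))) & ((r & t) & t)) -> p) = T | F = T
~(~(p & r) & (s & q)) -> ((p -> t) | ((((q -> s) | (s & (~~(r -> q) | p))) & ((r & t) & t)) -> p)) = F -> T = T

T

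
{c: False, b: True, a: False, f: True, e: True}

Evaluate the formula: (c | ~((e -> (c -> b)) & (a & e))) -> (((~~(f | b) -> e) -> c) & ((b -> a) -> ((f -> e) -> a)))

c -> b = False -> True = True
e -> (c -> b) = True -> True = True
a & e = False & True = False
(e -> (c -> b)) & (a & e) = True & False = False
~((e -> (c -> b)) & (a & e)) = ~False = True
c | ~((e -> (c -> b)) & (a & e)) = False | True = True
f | b = True | True = True
~(f | b) = ~True = False
~~(f | b) = ~False = True
~~(f | b) -> e = True -> True = True
(~~(f | b) -> e) -> c = True -> False = False
b -> a = True -> False = False
f -> e = True -> True = True
(f -> e) -> a = True -> False = False
(b -> a) -> ((f -> e) -> a) = False -> False = True
((~~(f | b) -> e) -> c) & ((b -> a) -> ((f -> e) -> a)) = False & True = False
(c | ~((e -> (c -> b)) & (a & e))) -> (((~~(f | b) -> e) -> c) & ((b -> a) -> ((f -> e) -> a))) = True -> False = False

False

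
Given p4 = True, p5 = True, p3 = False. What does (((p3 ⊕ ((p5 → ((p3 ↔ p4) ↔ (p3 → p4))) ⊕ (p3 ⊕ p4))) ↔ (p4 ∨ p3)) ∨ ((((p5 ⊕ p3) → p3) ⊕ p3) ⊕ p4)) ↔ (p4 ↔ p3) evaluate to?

p3 ↔ p4 = False ↔ True = False
p3 → p4 = False → True = True
(p3 ↔ p4) ↔ (p3 → p4) = False ↔ True = False
p5 → ((p3 ↔ p4) ↔ (p3 → p4)) = True → False = False
p3 ⊕ p4 = False ⊕ True = True
(p5 → ((p3 ↔ p4) ↔ (p3 → p4))) ⊕ (p3 ⊕ p4) = False ⊕ True = True
p3 ⊕ ((p5 → ((p3 ↔ p4) ↔ (p3 → p4))) ⊕ (p3 ⊕ p4)) = False ⊕ True = True
p4 ∨ p3 = True ∨ False = True
(p3 ⊕ ((p5 → ((p3 ↔ p4) ↔ (p3 → p4))) ⊕ (p3 ⊕ p4))) ↔ (p4 ∨ p3) = True ↔ True = True
p5 ⊕ p3 = True ⊕ False = True
(p5 ⊕ p3) → p3 = True → False = False
((p5 ⊕ p3) → p3) ⊕ p3 = False ⊕ False = False
(((p5 ⊕ p3) → p3) ⊕ p3) ⊕ p4 = False ⊕ True = True
((p3 ⊕ ((p5 → ((p3 ↔ p4) ↔ (p3 → p4))) ⊕ (p3 ⊕ p4))) ↔ (p4 ∨ p3)) ∨ ((((p5 ⊕ p3) → p3) ⊕ p3) ⊕ p4) = True ∨ True = True
p4 ↔ p3 = True ↔ False = False
(((p3 ⊕ ((p5 → ((p3 ↔ p4) ↔ (p3 → p4))) ⊕ (p3 ⊕ p4))) ↔ (p4 ∨ p3)) ∨ ((((p5 ⊕ p3) → p3) ⊕ p3) ⊕ p4)) ↔ (p4 ↔ p3) = True ↔ False = False

False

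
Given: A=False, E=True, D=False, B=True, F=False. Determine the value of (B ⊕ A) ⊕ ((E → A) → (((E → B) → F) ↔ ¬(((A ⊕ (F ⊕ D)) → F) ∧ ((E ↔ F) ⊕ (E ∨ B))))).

B ⊕ A = True ⊕ False = True
E → A = True → False = False
E → B = True → True = True
(E → B) → F = True → False = False
F ⊕ D = False ⊕ False = False
A ⊕ (F ⊕ D) = False ⊕ False = False
(A ⊕ (F ⊕ D)) → F = False → False = True
E ↔ F = True ↔ False = False
E ∨ B = True ∨ True = True
(E ↔ F) ⊕ (E ∨ B) = False ⊕ True = True
((A ⊕ (F ⊕ D)) → F) ∧ ((E ↔ F) ⊕ (E ∨ B)) = True ∧ True = True
¬(((A ⊕ (F ⊕ D)) → F) ∧ ((E ↔ F) ⊕ (E ∨ B))) = ¬True = False
((E → B) → F) ↔ ¬(((A ⊕ (F ⊕ D)) → F) ∧ ((E ↔ F) ⊕ (E ∨ B))) = False ↔ False = True
(E → A) → (((E → B) → F) ↔ ¬(((A ⊕ (F ⊕ D)) → F) ∧ ((E ↔ F) ⊕ (E ∨ B)))) = False → True = True
(B ⊕ A) ⊕ ((E → A) → (((E → B) → F) ↔ ¬(((A ⊕ (F ⊕ D)) → F) ∧ ((E ↔ F) ⊕ (E ∨ B))))) = True ⊕ True = False

False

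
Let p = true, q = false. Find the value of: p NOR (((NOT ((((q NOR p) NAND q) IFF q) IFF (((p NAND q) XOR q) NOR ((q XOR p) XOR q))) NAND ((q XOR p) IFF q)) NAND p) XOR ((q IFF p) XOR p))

false

q NOR p = false NOR true = false
(q NOR p) NAND q = false NAND false = true
((q NOR p) NAND q) IFF q = true IFF false = false
p NAND q = true NAND false = true
(p NAND q) XOR q = true XOR false = true
q XOR p = false XOR true = true
(q XOR p) XOR q = true XOR false = true
((p NAND q) XOR q) NOR ((q XOR p) XOR q) = true NOR true = false
(((q NOR p) NAND q) IFF q) IFF (((p NAND q) XOR q) NOR ((q XOR p) XOR q)) = false IFF false = true
NOT ((((q NOR p) NAND q) IFF q) IFF (((p NAND q) XOR q) NOR ((q XOR p) XOR q))) = NOT true = false
q XOR p = false XOR true = true
(q XOR p) IFF q = true IFF false = false
NOT ((((q NOR p) NAND q) IFF q) IFF (((p NAND q) XOR q) NOR ((q XOR p) XOR q))) NAND ((q XOR p) IFF q) = false NAND false = true
(NOT ((((q NOR p) NAND q) IFF q) IFF (((p NAND q) XOR q) NOR ((q XOR p) XOR q))) NAND ((q XOR p) IFF q)) NAND p = true NAND true = false
q IFF p = false IFF true = false
(q IFF p) XOR p = false XOR true = true
((NOT ((((q NOR p) NAND q) IFF q) IFF (((p NAND q) XOR q) NOR ((q XOR p) XOR q))) NAND ((q XOR p) IFF q)) NAND p) XOR ((q IFF p) XOR p) = false XOR true = true
p NOR (((NOT ((((q NOR p) NAND q) IFF q) IFF (((p NAND q) XOR q) NOR ((q XOR p) XOR q))) NAND ((q XOR p) IFF q)) NAND p) XOR ((q IFF p) XOR p)) = true NOR true = false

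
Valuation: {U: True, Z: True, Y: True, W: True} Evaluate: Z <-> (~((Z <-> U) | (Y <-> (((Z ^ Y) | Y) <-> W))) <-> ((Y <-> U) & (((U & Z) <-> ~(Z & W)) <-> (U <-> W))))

Z <-> U = True <-> True = True
Z ^ Y = True ^ True = False
(Z ^ Y) | Y = False | True = True
((Z ^ Y) | Y) <-> W = True <-> True = True
Y <-> (((Z ^ Y) | Y) <-> W) = True <-> True = True
(Z <-> U) | (Y <-> (((Z ^ Y) | Y) <-> W)) = True | True = True
~((Z <-> U) | (Y <-> (((Z ^ Y) | Y) <-> W))) = ~True = False
Y <-> U = True <-> True = True
U & Z = True & True = True
Z & W = True & True = True
~(Z & W) = ~True = False
(U & Z) <-> ~(Z & W) = True <-> False = False
U <-> W = True <-> True = True
((U & Z) <-> ~(Z & W)) <-> (U <-> W) = False <-> True = False
(Y <-> U) & (((U & Z) <-> ~(Z & W)) <-> (U <-> W)) = True & False = False
~((Z <-> U) | (Y <-> (((Z ^ Y) | Y) <-> W))) <-> ((Y <-> U) & (((U & Z) <-> ~(Z & W)) <-> (U <-> W))) = False <-> False = True
Z <-> (~((Z <-> U) | (Y <-> (((Z ^ Y) | Y) <-> W))) <-> ((Y <-> U) & (((U & Z) <-> ~(Z & W)) <-> (U <-> W)))) = True <-> True = True

True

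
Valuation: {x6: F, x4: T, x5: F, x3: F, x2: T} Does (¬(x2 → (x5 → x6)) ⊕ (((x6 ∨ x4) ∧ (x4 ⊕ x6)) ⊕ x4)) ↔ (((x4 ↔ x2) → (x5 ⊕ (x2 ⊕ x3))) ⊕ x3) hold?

F

x5 → x6 = F → F = T
x2 → (x5 → x6) = T → T = T
¬(x2 → (x5 → x6)) = ¬T = F
x6 ∨ x4 = F ∨ T = T
x4 ⊕ x6 = T ⊕ F = T
(x6 ∨ x4) ∧ (x4 ⊕ x6) = T ∧ T = T
((x6 ∨ x4) ∧ (x4 ⊕ x6)) ⊕ x4 = T ⊕ T = F
¬(x2 → (x5 → x6)) ⊕ (((x6 ∨ x4) ∧ (x4 ⊕ x6)) ⊕ x4) = F ⊕ F = F
x4 ↔ x2 = T ↔ T = T
x2 ⊕ x3 = T ⊕ F = T
x5 ⊕ (x2 ⊕ x3) = F ⊕ T = T
(x4 ↔ x2) → (x5 ⊕ (x2 ⊕ x3)) = T → T = T
((x4 ↔ x2) → (x5 ⊕ (x2 ⊕ x3))) ⊕ x3 = T ⊕ F = T
(¬(x2 → (x5 → x6)) ⊕ (((x6 ∨ x4) ∧ (x4 ⊕ x6)) ⊕ x4)) ↔ (((x4 ↔ x2) → (x5 ⊕ (x2 ⊕ x3))) ⊕ x3) = F ↔ T = F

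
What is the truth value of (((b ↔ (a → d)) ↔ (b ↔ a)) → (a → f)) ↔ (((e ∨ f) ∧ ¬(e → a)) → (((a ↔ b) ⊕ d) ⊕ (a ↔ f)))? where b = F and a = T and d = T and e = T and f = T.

T

Substituting b=F, a=T, d=T, e=T, f=T:
a → d = T → T = T
b ↔ (a → d) = F ↔ T = F
b ↔ a = F ↔ T = F
(b ↔ (a → d)) ↔ (b ↔ a) = F ↔ F = T
a → f = T → T = T
((b ↔ (a → d)) ↔ (b ↔ a)) → (a → f) = T → T = T
e ∨ f = T ∨ T = T
e → a = T → T = T
¬(e → a) = ¬T = F
(e ∨ f) ∧ ¬(e → a) = T ∧ F = F
a ↔ b = T ↔ F = F
(a ↔ b) ⊕ d = F ⊕ T = T
a ↔ f = T ↔ T = T
((a ↔ b) ⊕ d) ⊕ (a ↔ f) = T ⊕ T = F
((e ∨ f) ∧ ¬(e → a)) → (((a ↔ b) ⊕ d) ⊕ (a ↔ f)) = F → F = T
(((b ↔ (a → d)) ↔ (b ↔ a)) → (a → f)) ↔ (((e ∨ f) ∧ ¬(e → a)) → (((a ↔ b) ⊕ d) ⊕ (a ↔ f))) = T ↔ T = T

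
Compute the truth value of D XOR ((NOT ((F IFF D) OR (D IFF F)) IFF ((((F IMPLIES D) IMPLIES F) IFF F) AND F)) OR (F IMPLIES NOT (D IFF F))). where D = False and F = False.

F IFF D = False IFF False = True
D IFF F = False IFF False = True
(F IFF D) OR (D IFF F) = True OR True = True
NOT ((F IFF D) OR (D IFF F)) = NOT True = False
F IMPLIES D = False IMPLIES False = True
(F IMPLIES D) IMPLIES F = True IMPLIES False = False
((F IMPLIES D) IMPLIES F) IFF F = False IFF False = True
(((F IMPLIES D) IMPLIES F) IFF F) AND F = True AND False = False
NOT ((F IFF D) OR (D IFF F)) IFF ((((F IMPLIES D) IMPLIES F) IFF F) AND F) = False IFF False = True
D IFF F = False IFF False = True
NOT (D IFF F) = NOT True = False
F IMPLIES NOT (D IFF F) = False IMPLIES False = True
(NOT ((F IFF D) OR (D IFF F)) IFF ((((F IMPLIES D) IMPLIES F) IFF F) AND F)) OR (F IMPLIES NOT (D IFF F)) = True OR True = True
D XOR ((NOT ((F IFF D) OR (D IFF F)) IFF ((((F IMPLIES D) IMPLIES F) IFF F) AND F)) OR (F IMPLIES NOT (D IFF F))) = False XOR True = True

True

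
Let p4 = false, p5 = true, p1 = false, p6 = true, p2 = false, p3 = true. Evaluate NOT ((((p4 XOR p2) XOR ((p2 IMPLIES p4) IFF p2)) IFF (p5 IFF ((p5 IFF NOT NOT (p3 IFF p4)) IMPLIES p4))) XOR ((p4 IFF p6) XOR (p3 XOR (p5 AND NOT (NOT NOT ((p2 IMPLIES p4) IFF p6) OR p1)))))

Substituting p4=false, p5=true, p1=false, p6=true, p2=false, p3=true:
p4 XOR p2 = false XOR false = false
p2 IMPLIES p4 = false IMPLIES false = true
(p2 IMPLIES p4) IFF p2 = true IFF false = false
(p4 XOR p2) XOR ((p2 IMPLIES p4) IFF p2) = false XOR false = false
p3 IFF p4 = true IFF false = false
NOT (p3 IFF p4) = NOT false = true
NOT NOT (p3 IFF p4) = NOT true = false
p5 IFF NOT NOT (p3 IFF p4) = true IFF false = false
(p5 IFF NOT NOT (p3 IFF p4)) IMPLIES p4 = false IMPLIES false = true
p5 IFF ((p5 IFF NOT NOT (p3 IFF p4)) IMPLIES p4) = true IFF true = true
((p4 XOR p2) XOR ((p2 IMPLIES p4) IFF p2)) IFF (p5 IFF ((p5 IFF NOT NOT (p3 IFF p4)) IMPLIES p4)) = false IFF true = false
p4 IFF p6 = false IFF true = false
p2 IMPLIES p4 = false IMPLIES false = true
(p2 IMPLIES p4) IFF p6 = true IFF true = true
NOT ((p2 IMPLIES p4) IFF p6) = NOT true = false
NOT NOT ((p2 IMPLIES p4) IFF p6) = NOT false = true
NOT NOT ((p2 IMPLIES p4) IFF p6) OR p1 = true OR false = true
NOT (NOT NOT ((p2 IMPLIES p4) IFF p6) OR p1) = NOT true = false
p5 AND NOT (NOT NOT ((p2 IMPLIES p4) IFF p6) OR p1) = true AND false = false
p3 XOR (p5 AND NOT (NOT NOT ((p2 IMPLIES p4) IFF p6) OR p1)) = true XOR false = true
(p4 IFF p6) XOR (p3 XOR (p5 AND NOT (NOT NOT ((p2 IMPLIES p4) IFF p6) OR p1))) = false XOR true = true
(((p4 XOR p2) XOR ((p2 IMPLIES p4) IFF p2)) IFF (p5 IFF ((p5 IFF NOT NOT (p3 IFF p4)) IMPLIES p4))) XOR ((p4 IFF p6) XOR (p3 XOR (p5 AND NOT (NOT NOT ((p2 IMPLIES p4) IFF p6) OR p1)))) = false XOR true = true
NOT ((((p4 XOR p2) XOR ((p2 IMPLIES p4) IFF p2)) IFF (p5 IFF ((p5 IFF NOT NOT (p3 IFF p4)) IMPLIES p4))) XOR ((p4 IFF p6) XOR (p3 XOR (p5 AND NOT (NOT NOT ((p2 IMPLIES p4) IFF p6) OR p1))))) = NOT true = false

false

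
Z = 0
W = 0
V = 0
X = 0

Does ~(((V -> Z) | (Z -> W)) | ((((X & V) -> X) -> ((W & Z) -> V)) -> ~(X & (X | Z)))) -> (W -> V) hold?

Substituting Z=0, W=0, V=0, X=0:
V -> Z = 0 -> 0 = 1
Z -> W = 0 -> 0 = 1
(V -> Z) | (Z -> W) = 1 | 1 = 1
X & V = 0 & 0 = 0
(X & V) -> X = 0 -> 0 = 1
W & Z = 0 & 0 = 0
(W & Z) -> V = 0 -> 0 = 1
((X & V) -> X) -> ((W & Z) -> V) = 1 -> 1 = 1
X | Z = 0 | 0 = 0
X & (X | Z) = 0 & 0 = 0
~(X & (X | Z)) = ~0 = 1
(((X & V) -> X) -> ((W & Z) -> V)) -> ~(X & (X | Z)) = 1 -> 1 = 1
((V -> Z) | (Z -> W)) | ((((X & V) -> X) -> ((W & Z) -> V)) -> ~(X & (X | Z))) = 1 | 1 = 1
~(((V -> Z) | (Z -> W)) | ((((X & V) -> X) -> ((W & Z) -> V)) -> ~(X & (X | Z)))) = ~1 = 0
W -> V = 0 -> 0 = 1
~(((V -> Z) | (Z -> W)) | ((((X & V) -> X) -> ((W & Z) -> V)) -> ~(X & (X | Z)))) -> (W -> V) = 0 -> 1 = 1

1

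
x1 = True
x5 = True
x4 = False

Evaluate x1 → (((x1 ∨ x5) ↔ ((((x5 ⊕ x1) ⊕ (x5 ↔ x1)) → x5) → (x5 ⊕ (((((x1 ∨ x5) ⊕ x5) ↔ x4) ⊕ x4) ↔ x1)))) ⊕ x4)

x1 ∨ x5 = True ∨ True = True
x5 ⊕ x1 = True ⊕ True = False
x5 ↔ x1 = True ↔ True = True
(x5 ⊕ x1) ⊕ (x5 ↔ x1) = False ⊕ True = True
((x5 ⊕ x1) ⊕ (x5 ↔ x1)) → x5 = True → True = True
x1 ∨ x5 = True ∨ True = True
(x1 ∨ x5) ⊕ x5 = True ⊕ True = False
((x1 ∨ x5) ⊕ x5) ↔ x4 = False ↔ False = True
(((x1 ∨ x5) ⊕ x5) ↔ x4) ⊕ x4 = True ⊕ False = True
((((x1 ∨ x5) ⊕ x5) ↔ x4) ⊕ x4) ↔ x1 = True ↔ True = True
x5 ⊕ (((((x1 ∨ x5) ⊕ x5) ↔ x4) ⊕ x4) ↔ x1) = True ⊕ True = False
(((x5 ⊕ x1) ⊕ (x5 ↔ x1)) → x5) → (x5 ⊕ (((((x1 ∨ x5) ⊕ x5) ↔ x4) ⊕ x4) ↔ x1)) = True → False = False
(x1 ∨ x5) ↔ ((((x5 ⊕ x1) ⊕ (x5 ↔ x1)) → x5) → (x5 ⊕ (((((x1 ∨ x5) ⊕ x5) ↔ x4) ⊕ x4) ↔ x1))) = True ↔ False = False
((x1 ∨ x5) ↔ ((((x5 ⊕ x1) ⊕ (x5 ↔ x1)) → x5) → (x5 ⊕ (((((x1 ∨ x5) ⊕ x5) ↔ x4) ⊕ x4) ↔ x1)))) ⊕ x4 = False ⊕ False = False
x1 → (((x1 ∨ x5) ↔ ((((x5 ⊕ x1) ⊕ (x5 ↔ x1)) → x5) → (x5 ⊕ (((((x1 ∨ x5) ⊕ x5) ↔ x4) ⊕ x4) ↔ x1)))) ⊕ x4) = True → False = False

False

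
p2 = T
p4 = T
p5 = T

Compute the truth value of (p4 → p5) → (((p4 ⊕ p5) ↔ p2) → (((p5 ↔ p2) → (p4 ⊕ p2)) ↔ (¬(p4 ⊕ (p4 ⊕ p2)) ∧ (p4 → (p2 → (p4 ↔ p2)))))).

T

p4 → p5 = T → T = T
p4 ⊕ p5 = T ⊕ T = F
(p4 ⊕ p5) ↔ p2 = F ↔ T = F
p5 ↔ p2 = T ↔ T = T
p4 ⊕ p2 = T ⊕ T = F
(p5 ↔ p2) → (p4 ⊕ p2) = T → F = F
p4 ⊕ p2 = T ⊕ T = F
p4 ⊕ (p4 ⊕ p2) = T ⊕ F = T
¬(p4 ⊕ (p4 ⊕ p2)) = ¬T = F
p4 ↔ p2 = T ↔ T = T
p2 → (p4 ↔ p2) = T → T = T
p4 → (p2 → (p4 ↔ p2)) = T → T = T
¬(p4 ⊕ (p4 ⊕ p2)) ∧ (p4 → (p2 → (p4 ↔ p2))) = F ∧ T = F
((p5 ↔ p2) → (p4 ⊕ p2)) ↔ (¬(p4 ⊕ (p4 ⊕ p2)) ∧ (p4 → (p2 → (p4 ↔ p2)))) = F ↔ F = T
((p4 ⊕ p5) ↔ p2) → (((p5 ↔ p2) → (p4 ⊕ p2)) ↔ (¬(p4 ⊕ (p4 ⊕ p2)) ∧ (p4 → (p2 → (p4 ↔ p2))))) = F → T = T
(p4 → p5) → (((p4 ⊕ p5) ↔ p2) → (((p5 ↔ p2) → (p4 ⊕ p2)) ↔ (¬(p4 ⊕ (p4 ⊕ p2)) ∧ (p4 → (p2 → (p4 ↔ p2)))))) = T → T = T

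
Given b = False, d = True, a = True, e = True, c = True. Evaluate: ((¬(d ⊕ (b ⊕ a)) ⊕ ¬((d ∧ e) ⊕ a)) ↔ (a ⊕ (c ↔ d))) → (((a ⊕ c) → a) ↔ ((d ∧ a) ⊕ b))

b ⊕ a = False ⊕ True = True
d ⊕ (b ⊕ a) = True ⊕ True = False
¬(d ⊕ (b ⊕ a)) = ¬False = True
d ∧ e = True ∧ True = True
(d ∧ e) ⊕ a = True ⊕ True = False
¬((d ∧ e) ⊕ a) = ¬False = True
¬(d ⊕ (b ⊕ a)) ⊕ ¬((d ∧ e) ⊕ a) = True ⊕ True = False
c ↔ d = True ↔ True = True
a ⊕ (c ↔ d) = True ⊕ True = False
(¬(d ⊕ (b ⊕ a)) ⊕ ¬((d ∧ e) ⊕ a)) ↔ (a ⊕ (c ↔ d)) = False ↔ False = True
a ⊕ c = True ⊕ True = False
(a ⊕ c) → a = False → True = True
d ∧ a = True ∧ True = True
(d ∧ a) ⊕ b = True ⊕ False = True
((a ⊕ c) → a) ↔ ((d ∧ a) ⊕ b) = True ↔ True = True
((¬(d ⊕ (b ⊕ a)) ⊕ ¬((d ∧ e) ⊕ a)) ↔ (a ⊕ (c ↔ d))) → (((a ⊕ c) → a) ↔ ((d ∧ a) ⊕ b)) = True → True = True

True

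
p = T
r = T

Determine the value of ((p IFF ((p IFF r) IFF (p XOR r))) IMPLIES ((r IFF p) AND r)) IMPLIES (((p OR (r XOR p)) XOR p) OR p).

Substituting p=T, r=T:
p IFF r = T IFF T = T
p XOR r = T XOR T = F
(p IFF r) IFF (p XOR r) = T IFF F = F
p IFF ((p IFF r) IFF (p XOR r)) = T IFF F = F
r IFF p = T IFF T = T
(r IFF p) AND r = T AND T = T
(p IFF ((p IFF r) IFF (p XOR r))) IMPLIES ((r IFF p) AND r) = F IMPLIES T = T
r XOR p = T XOR T = F
p OR (r XOR p) = T OR F = T
(p OR (r XOR p)) XOR p = T XOR T = F
((p OR (r XOR p)) XOR p) OR p = F OR T = T
((p IFF ((p IFF r) IFF (p XOR r))) IMPLIES ((r IFF p) AND r)) IMPLIES (((p OR (r XOR p)) XOR p) OR p) = T IMPLIES T = T

T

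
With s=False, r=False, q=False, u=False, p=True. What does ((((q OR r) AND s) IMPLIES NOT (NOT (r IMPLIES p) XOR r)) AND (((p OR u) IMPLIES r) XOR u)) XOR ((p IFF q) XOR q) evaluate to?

q OR r = False OR False = False
(q OR r) AND s = False AND False = False
r IMPLIES p = False IMPLIES True = True
NOT (r IMPLIES p) = NOT True = False
NOT (r IMPLIES p) XOR r = False XOR False = False
NOT (NOT (r IMPLIES p) XOR r) = NOT False = True
((q OR r) AND s) IMPLIES NOT (NOT (r IMPLIES p) XOR r) = False IMPLIES True = True
p OR u = True OR False = True
(p OR u) IMPLIES r = True IMPLIES False = False
((p OR u) IMPLIES r) XOR u = False XOR False = False
(((q OR r) AND s) IMPLIES NOT (NOT (r IMPLIES p) XOR r)) AND (((p OR u) IMPLIES r) XOR u) = True AND False = False
p IFF q = True IFF False = False
(p IFF q) XOR q = False XOR False = False
((((q OR r) AND s) IMPLIES NOT (NOT (r IMPLIES p) XOR r)) AND (((p OR u) IMPLIES r) XOR u)) XOR ((p IFF q) XOR q) = False XOR False = False

False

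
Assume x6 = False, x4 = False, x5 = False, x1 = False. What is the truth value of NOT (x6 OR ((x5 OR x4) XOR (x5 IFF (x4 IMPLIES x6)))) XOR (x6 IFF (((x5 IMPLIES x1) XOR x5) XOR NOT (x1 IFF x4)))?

x5 OR x4 = False OR False = False
x4 IMPLIES x6 = False IMPLIES False = True
x5 IFF (x4 IMPLIES x6) = False IFF True = False
(x5 OR x4) XOR (x5 IFF (x4 IMPLIES x6)) = False XOR False = False
x6 OR ((x5 OR x4) XOR (x5 IFF (x4 IMPLIES x6))) = False OR False = False
NOT (x6 OR ((x5 OR x4) XOR (x5 IFF (x4 IMPLIES x6)))) = NOT False = True
x5 IMPLIES x1 = False IMPLIES False = True
(x5 IMPLIES x1) XOR x5 = True XOR False = True
x1 IFF x4 = False IFF False = True
NOT (x1 IFF x4) = NOT True = False
((x5 IMPLIES x1) XOR x5) XOR NOT (x1 IFF x4) = True XOR False = True
x6 IFF (((x5 IMPLIES x1) XOR x5) XOR NOT (x1 IFF x4)) = False IFF True = False
NOT (x6 OR ((x5 OR x4) XOR (x5 IFF (x4 IMPLIES x6)))) XOR (x6 IFF (((x5 IMPLIES x1) XOR x5) XOR NOT (x1 IFF x4))) = True XOR False = True

True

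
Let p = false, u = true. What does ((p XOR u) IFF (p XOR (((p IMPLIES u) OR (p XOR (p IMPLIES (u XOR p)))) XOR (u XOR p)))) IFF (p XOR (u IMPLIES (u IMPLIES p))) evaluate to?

true

p XOR u = false XOR true = true
p IMPLIES u = false IMPLIES true = true
u XOR p = true XOR false = true
p IMPLIES (u XOR p) = false IMPLIES true = true
p XOR (p IMPLIES (u XOR p)) = false XOR true = true
(p IMPLIES u) OR (p XOR (p IMPLIES (u XOR p))) = true OR true = true
u XOR p = true XOR false = true
((p IMPLIES u) OR (p XOR (p IMPLIES (u XOR p)))) XOR (u XOR p) = true XOR true = false
p XOR (((p IMPLIES u) OR (p XOR (p IMPLIES (u XOR p)))) XOR (u XOR p)) = false XOR false = false
(p XOR u) IFF (p XOR (((p IMPLIES u) OR (p XOR (p IMPLIES (u XOR p)))) XOR (u XOR p))) = true IFF false = false
u IMPLIES p = true IMPLIES false = false
u IMPLIES (u IMPLIES p) = true IMPLIES false = false
p XOR (u IMPLIES (u IMPLIES p)) = false XOR false = false
((p XOR u) IFF (p XOR (((p IMPLIES u) OR (p XOR (p IMPLIES (u XOR p)))) XOR (u XOR p)))) IFF (p XOR (u IMPLIES (u IMPLIES p))) = false IFF false = true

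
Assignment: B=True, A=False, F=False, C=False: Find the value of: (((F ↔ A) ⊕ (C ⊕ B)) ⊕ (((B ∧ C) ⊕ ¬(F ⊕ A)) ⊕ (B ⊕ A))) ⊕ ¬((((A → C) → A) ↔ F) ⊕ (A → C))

True

F ↔ A = False ↔ False = True
C ⊕ B = False ⊕ True = True
(F ↔ A) ⊕ (C ⊕ B) = True ⊕ True = False
B ∧ C = True ∧ False = False
F ⊕ A = False ⊕ False = False
¬(F ⊕ A) = ¬False = True
(B ∧ C) ⊕ ¬(F ⊕ A) = False ⊕ True = True
B ⊕ A = True ⊕ False = True
((B ∧ C) ⊕ ¬(F ⊕ A)) ⊕ (B ⊕ A) = True ⊕ True = False
((F ↔ A) ⊕ (C ⊕ B)) ⊕ (((B ∧ C) ⊕ ¬(F ⊕ A)) ⊕ (B ⊕ A)) = False ⊕ False = False
A → C = False → False = True
(A → C) → A = True → False = False
((A → C) → A) ↔ F = False ↔ False = True
A → C = False → False = True
(((A → C) → A) ↔ F) ⊕ (A → C) = True ⊕ True = False
¬((((A → C) → A) ↔ F) ⊕ (A → C)) = ¬False = True
(((F ↔ A) ⊕ (C ⊕ B)) ⊕ (((B ∧ C) ⊕ ¬(F ⊕ A)) ⊕ (B ⊕ A))) ⊕ ¬((((A → C) → A) ↔ F) ⊕ (A → C)) = False ⊕ True = True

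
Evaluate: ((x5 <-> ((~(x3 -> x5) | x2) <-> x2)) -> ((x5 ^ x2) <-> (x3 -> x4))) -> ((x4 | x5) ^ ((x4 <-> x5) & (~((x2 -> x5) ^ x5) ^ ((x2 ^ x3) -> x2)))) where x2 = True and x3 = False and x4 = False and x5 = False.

x3 -> x5 = False -> False = True
~(x3 -> x5) = ~True = False
~(x3 -> x5) | x2 = False | True = True
(~(x3 -> x5) | x2) <-> x2 = True <-> True = True
x5 <-> ((~(x3 -> x5) | x2) <-> x2) = False <-> True = False
x5 ^ x2 = False ^ True = True
x3 -> x4 = False -> False = True
(x5 ^ x2) <-> (x3 -> x4) = True <-> True = True
(x5 <-> ((~(x3 -> x5) | x2) <-> x2)) -> ((x5 ^ x2) <-> (x3 -> x4)) = False -> True = True
x4 | x5 = False | False = False
x4 <-> x5 = False <-> False = True
x2 -> x5 = True -> False = False
(x2 -> x5) ^ x5 = False ^ False = False
~((x2 -> x5) ^ x5) = ~False = True
x2 ^ x3 = True ^ False = True
(x2 ^ x3) -> x2 = True -> True = True
~((x2 -> x5) ^ x5) ^ ((x2 ^ x3) -> x2) = True ^ True = False
(x4 <-> x5) & (~((x2 -> x5) ^ x5) ^ ((x2 ^ x3) -> x2)) = True & False = False
(x4 | x5) ^ ((x4 <-> x5) & (~((x2 -> x5) ^ x5) ^ ((x2 ^ x3) -> x2))) = False ^ False = False
((x5 <-> ((~(x3 -> x5) | x2) <-> x2)) -> ((x5 ^ x2) <-> (x3 -> x4))) -> ((x4 | x5) ^ ((x4 <-> x5) & (~((x2 -> x5) ^ x5) ^ ((x2 ^ x3) -> x2)))) = True -> False = False

False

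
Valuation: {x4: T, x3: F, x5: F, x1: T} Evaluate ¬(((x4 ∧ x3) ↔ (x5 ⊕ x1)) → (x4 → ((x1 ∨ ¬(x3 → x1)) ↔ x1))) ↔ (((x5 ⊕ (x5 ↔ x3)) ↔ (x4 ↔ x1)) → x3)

T

x4 ∧ x3 = T ∧ F = F
x5 ⊕ x1 = F ⊕ T = T
(x4 ∧ x3) ↔ (x5 ⊕ x1) = F ↔ T = F
x3 → x1 = F → T = T
¬(x3 → x1) = ¬T = F
x1 ∨ ¬(x3 → x1) = T ∨ F = T
(x1 ∨ ¬(x3 → x1)) ↔ x1 = T ↔ T = T
x4 → ((x1 ∨ ¬(x3 → x1)) ↔ x1) = T → T = T
((x4 ∧ x3) ↔ (x5 ⊕ x1)) → (x4 → ((x1 ∨ ¬(x3 → x1)) ↔ x1)) = F → T = T
¬(((x4 ∧ x3) ↔ (x5 ⊕ x1)) → (x4 → ((x1 ∨ ¬(x3 → x1)) ↔ x1))) = ¬T = F
x5 ↔ x3 = F ↔ F = T
x5 ⊕ (x5 ↔ x3) = F ⊕ T = T
x4 ↔ x1 = T ↔ T = T
(x5 ⊕ (x5 ↔ x3)) ↔ (x4 ↔ x1) = T ↔ T = T
((x5 ⊕ (x5 ↔ x3)) ↔ (x4 ↔ x1)) → x3 = T → F = F
¬(((x4 ∧ x3) ↔ (x5 ⊕ x1)) → (x4 → ((x1 ∨ ¬(x3 → x1)) ↔ x1))) ↔ (((x5 ⊕ (x5 ↔ x3)) ↔ (x4 ↔ x1)) → x3) = F ↔ F = T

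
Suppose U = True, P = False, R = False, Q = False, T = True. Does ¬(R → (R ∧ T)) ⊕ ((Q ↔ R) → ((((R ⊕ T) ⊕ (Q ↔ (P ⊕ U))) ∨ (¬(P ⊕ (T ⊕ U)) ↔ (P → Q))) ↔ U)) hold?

True

R ∧ T = False ∧ True = False
R → (R ∧ T) = False → False = True
¬(R → (R ∧ T)) = ¬True = False
Q ↔ R = False ↔ False = True
R ⊕ T = False ⊕ True = True
P ⊕ U = False ⊕ True = True
Q ↔ (P ⊕ U) = False ↔ True = False
(R ⊕ T) ⊕ (Q ↔ (P ⊕ U)) = True ⊕ False = True
T ⊕ U = True ⊕ True = False
P ⊕ (T ⊕ U) = False ⊕ False = False
¬(P ⊕ (T ⊕ U)) = ¬False = True
P → Q = False → False = True
¬(P ⊕ (T ⊕ U)) ↔ (P → Q) = True ↔ True = True
((R ⊕ T) ⊕ (Q ↔ (P ⊕ U))) ∨ (¬(P ⊕ (T ⊕ U)) ↔ (P → Q)) = True ∨ True = True
(((R ⊕ T) ⊕ (Q ↔ (P ⊕ U))) ∨ (¬(P ⊕ (T ⊕ U)) ↔ (P → Q))) ↔ U = True ↔ True = True
(Q ↔ R) → ((((R ⊕ T) ⊕ (Q ↔ (P ⊕ U))) ∨ (¬(P ⊕ (T ⊕ U)) ↔ (P → Q))) ↔ U) = True → True = True
¬(R → (R ∧ T)) ⊕ ((Q ↔ R) → ((((R ⊕ T) ⊕ (Q ↔ (P ⊕ U))) ∨ (¬(P ⊕ (T ⊕ U)) ↔ (P → Q))) ↔ U)) = False ⊕ True = True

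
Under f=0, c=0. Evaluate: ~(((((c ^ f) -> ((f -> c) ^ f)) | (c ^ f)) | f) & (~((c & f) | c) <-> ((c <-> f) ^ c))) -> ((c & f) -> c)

1

c ^ f = 0 ^ 0 = 0
f -> c = 0 -> 0 = 1
(f -> c) ^ f = 1 ^ 0 = 1
(c ^ f) -> ((f -> c) ^ f) = 0 -> 1 = 1
c ^ f = 0 ^ 0 = 0
((c ^ f) -> ((f -> c) ^ f)) | (c ^ f) = 1 | 0 = 1
(((c ^ f) -> ((f -> c) ^ f)) | (c ^ f)) | f = 1 | 0 = 1
c & f = 0 & 0 = 0
(c & f) | c = 0 | 0 = 0
~((c & f) | c) = ~0 = 1
c <-> f = 0 <-> 0 = 1
(c <-> f) ^ c = 1 ^ 0 = 1
~((c & f) | c) <-> ((c <-> f) ^ c) = 1 <-> 1 = 1
((((c ^ f) -> ((f -> c) ^ f)) | (c ^ f)) | f) & (~((c & f) | c) <-> ((c <-> f) ^ c)) = 1 & 1 = 1
~(((((c ^ f) -> ((f -> c) ^ f)) | (c ^ f)) | f) & (~((c & f) | c) <-> ((c <-> f) ^ c))) = ~1 = 0
c & f = 0 & 0 = 0
(c & f) -> c = 0 -> 0 = 1
~(((((c ^ f) -> ((f -> c) ^ f)) | (c ^ f)) | f) & (~((c & f) | c) <-> ((c <-> f) ^ c))) -> ((c & f) -> c) = 0 -> 1 = 1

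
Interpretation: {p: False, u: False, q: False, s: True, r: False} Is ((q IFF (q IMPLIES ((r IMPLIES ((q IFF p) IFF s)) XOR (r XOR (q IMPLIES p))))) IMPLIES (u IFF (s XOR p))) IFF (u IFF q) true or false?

Substituting p=False, u=False, q=False, s=True, r=False:
q IFF p = False IFF False = True
(q IFF p) IFF s = True IFF True = True
r IMPLIES ((q IFF p) IFF s) = False IMPLIES True = True
q IMPLIES p = False IMPLIES False = True
r XOR (q IMPLIES p) = False XOR True = True
(r IMPLIES ((q IFF p) IFF s)) XOR (r XOR (q IMPLIES p)) = True XOR True = False
q IMPLIES ((r IMPLIES ((q IFF p) IFF s)) XOR (r XOR (q IMPLIES p))) = False IMPLIES False = True
q IFF (q IMPLIES ((r IMPLIES ((q IFF p) IFF s)) XOR (r XOR (q IMPLIES p)))) = False IFF True = False
s XOR p = True XOR False = True
u IFF (s XOR p) = False IFF True = False
(q IFF (q IMPLIES ((r IMPLIES ((q IFF p) IFF s)) XOR (r XOR (q IMPLIES p))))) IMPLIES (u IFF (s XOR p)) = False IMPLIES False = True
u IFF q = False IFF False = True
((q IFF (q IMPLIES ((r IMPLIES ((q IFF p) IFF s)) XOR (r XOR (q IMPLIES p))))) IMPLIES (u IFF (s XOR p))) IFF (u IFF q) = True IFF True = True

True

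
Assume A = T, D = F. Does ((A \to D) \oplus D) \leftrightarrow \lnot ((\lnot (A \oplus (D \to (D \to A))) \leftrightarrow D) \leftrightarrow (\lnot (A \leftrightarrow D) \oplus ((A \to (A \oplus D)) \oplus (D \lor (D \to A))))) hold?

Substituting A=T, D=F:
A \to D = T \to F = F
(A \to D) \oplus D = F \oplus F = F
D \to A = F \to T = T
D \to (D \to A) = F \to T = T
A \oplus (D \to (D \to A)) = T \oplus T = F
\lnot (A \oplus (D \to (D \to A))) = \lnot F = T
\lnot (A \oplus (D \to (D \to A))) \leftrightarrow D = T \leftrightarrow F = F
A \leftrightarrow D = T \leftrightarrow F = F
\lnot (A \leftrightarrow D) = \lnot F = T
A \oplus D = T \oplus F = T
A \to (A \oplus D) = T \to T = T
D \to A = F \to T = T
D \lor (D \to A) = F \lor T = T
(A \to (A \oplus D)) \oplus (D \lor (D \to A)) = T \oplus T = F
\lnot (A \leftrightarrow D) \oplus ((A \to (A \oplus D)) \oplus (D \lor (D \to A))) = T \oplus F = T
(\lnot (A \oplus (D \to (D \to A))) \leftrightarrow D) \leftrightarrow (\lnot (A \leftrightarrow D) \oplus ((A \to (A \oplus D)) \oplus (D \lor (D \to A)))) = F \leftrightarrow T = F
\lnot ((\lnot (A \oplus (D \to (D \to A))) \leftrightarrow D) \leftrightarrow (\lnot (A \leftrightarrow D) \oplus ((A \to (A \oplus D)) \oplus (D \lor (D \to A))))) = \lnot F = T
((A \to D) \oplus D) \leftrightarrow \lnot ((\lnot (A \oplus (D \to (D \to A))) \leftrightarrow D) \leftrightarrow (\lnot (A \leftrightarrow D) \oplus ((A \to (A \oplus D)) \oplus (D \lor (D \to A))))) = F \leftrightarrow T = F

F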